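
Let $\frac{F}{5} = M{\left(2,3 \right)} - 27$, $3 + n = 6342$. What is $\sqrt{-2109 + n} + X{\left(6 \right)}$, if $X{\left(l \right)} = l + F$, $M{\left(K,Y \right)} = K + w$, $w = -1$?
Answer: $-124 + 3 \sqrt{470} \approx -58.962$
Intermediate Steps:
$n = 6339$ ($n = -3 + 6342 = 6339$)
$M{\left(K,Y \right)} = -1 + K$ ($M{\left(K,Y \right)} = K - 1 = -1 + K$)
$F = -130$ ($F = 5 \left(\left(-1 + 2\right) - 27\right) = 5 \left(1 - 27\right) = 5 \left(-26\right) = -130$)
$X{\left(l \right)} = -130 + l$ ($X{\left(l \right)} = l - 130 = -130 + l$)
$\sqrt{-2109 + n} + X{\left(6 \right)} = \sqrt{-2109 + 6339} + \left(-130 + 6\right) = \sqrt{4230} - 124 = 3 \sqrt{470} - 124 = -124 + 3 \sqrt{470}$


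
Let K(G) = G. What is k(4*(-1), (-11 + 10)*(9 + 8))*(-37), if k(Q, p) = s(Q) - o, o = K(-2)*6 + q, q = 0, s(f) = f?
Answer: -296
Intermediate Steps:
o = -12 (o = -2*6 + 0 = -12 + 0 = -12)
k(Q, p) = 12 + Q (k(Q, p) = Q - 1*(-12) = Q + 12 = 12 + Q)
k(4*(-1), (-11 + 10)*(9 + 8))*(-37) = (12 + 4*(-1))*(-37) = (12 - 4)*(-37) = 8*(-37) = -296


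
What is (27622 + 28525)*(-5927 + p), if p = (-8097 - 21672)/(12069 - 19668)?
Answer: -842382873696/2533 ≈ -3.3256e+8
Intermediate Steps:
p = 9923/2533 (p = -29769/(-7599) = -29769*(-1/7599) = 9923/2533 ≈ 3.9175)
(27622 + 28525)*(-5927 + p) = (27622 + 28525)*(-5927 + 9923/2533) = 56147*(-15003168/2533) = -842382873696/2533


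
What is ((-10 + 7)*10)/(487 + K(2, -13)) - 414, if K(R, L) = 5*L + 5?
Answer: -176808/427 ≈ -414.07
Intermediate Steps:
K(R, L) = 5 + 5*L
((-10 + 7)*10)/(487 + K(2, -13)) - 414 = ((-10 + 7)*10)/(487 + (5 + 5*(-13))) - 414 = (-3*10)/(487 + (5 - 65)) - 414 = -30/(487 - 60) - 414 = -30/427 - 414 = -176808/427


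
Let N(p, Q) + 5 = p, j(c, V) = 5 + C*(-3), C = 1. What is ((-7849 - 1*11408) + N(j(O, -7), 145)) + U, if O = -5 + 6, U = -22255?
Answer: -41515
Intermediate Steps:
O = 1
j(c, V) = 2 (j(c, V) = 5 + 1*(-3) = 5 - 3 = 2)
N(p, Q) = -5 + p
((-7849 - 1*11408) + N(j(O, -7), 145)) + U = ((-7849 - 1*11408) + (-5 + 2)) - 22255 = ((-7849 - 11408) - 3) - 22255 = (-19257 - 3) - 22255 = -19260 - 22255 = -41515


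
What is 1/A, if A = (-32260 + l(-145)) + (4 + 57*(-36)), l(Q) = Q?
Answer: -1/34453 ≈ -2.9025e-5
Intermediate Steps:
A = -34453 (A = (-32260 - 145) + (4 + 57*(-36)) = -32405 + (4 - 2052) = -32405 - 2048 = -34453)
1/A = 1/(-34453) = -1/34453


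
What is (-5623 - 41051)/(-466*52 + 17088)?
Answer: 23337/3572 ≈ 6.5333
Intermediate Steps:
(-5623 - 41051)/(-466*52 + 17088) = -46674/(-24232 + 17088) = -46674/(-7144) = -46674*(-1/7144) = 23337/3572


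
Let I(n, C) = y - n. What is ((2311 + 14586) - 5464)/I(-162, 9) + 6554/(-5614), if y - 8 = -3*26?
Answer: 31790947/258244 ≈ 123.10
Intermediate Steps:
y = -70 (y = 8 - 3*26 = 8 - 78 = -70)
I(n, C) = -70 - n
((2311 + 14586) - 5464)/I(-162, 9) + 6554/(-5614) = ((2311 + 14586) - 5464)/(-70 - 1*(-162)) + 6554/(-5614) = (16897 - 5464)/(-70 + 162) + 6554*(-1/5614) = 11433/92 - 3277/2807 = 31790947/258244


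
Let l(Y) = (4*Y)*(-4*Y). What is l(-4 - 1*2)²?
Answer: 331776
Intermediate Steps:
l(Y) = -16*Y²
l(-4 - 1*2)² = (-16*(-4 - 1*2)²)² = (-16*(-4 - 2)²)² = (-16*(-6)²)² = (-16*36)² = (-576)² = 331776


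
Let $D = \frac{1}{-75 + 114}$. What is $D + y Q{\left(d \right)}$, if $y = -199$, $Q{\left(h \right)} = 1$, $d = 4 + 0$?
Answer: $- \frac{7760}{39} \approx -198.97$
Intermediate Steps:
$d = 4$
$D = \frac{1}{39} \approx 0.025641$
$D + y Q{\left(d \right)} = \frac{1}{39} - 199 = - \frac{7760}{39}$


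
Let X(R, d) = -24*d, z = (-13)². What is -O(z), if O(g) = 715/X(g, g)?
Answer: 55/312 ≈ 0.17628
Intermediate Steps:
z = 169
O(g) = -715/(24*g) (O(g) = 715/((-24*g)) = 715*(-1/(24*g)) = -715/(24*g))
-O(z) = -(-715)/(24*169) = -1*(-55/312) = 55/312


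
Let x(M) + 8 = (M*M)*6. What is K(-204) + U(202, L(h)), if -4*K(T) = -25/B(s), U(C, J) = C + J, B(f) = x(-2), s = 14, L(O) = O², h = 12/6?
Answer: 13209/64 ≈ 206.39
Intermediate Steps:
h = 2 (h = 12*(⅙) = 2)
x(M) = -8 + 6*M² (x(M) = -8 + (M*M)*6 = -8 + M²*6 = -8 + 6*M²)
B(f) = 16 (B(f) = -8 + 6*(-2)² = -8 + 6*4 = -8 + 24 = 16)
K(T) = 25/64 (K(T) = -(-25)/(4*16) = -¼*(-25/16) = 25/64)
K(-204) + U(202, L(h)) = 25/64 + (202 + 2²) = 25/64 + (202 + 4) = 25/64 + 206 = 13209/64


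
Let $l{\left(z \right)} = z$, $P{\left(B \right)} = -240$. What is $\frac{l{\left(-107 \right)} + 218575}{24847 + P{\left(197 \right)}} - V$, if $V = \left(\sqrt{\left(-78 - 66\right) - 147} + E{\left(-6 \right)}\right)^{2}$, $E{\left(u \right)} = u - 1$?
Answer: $\frac{6173362}{24607} + 14 i \sqrt{291} \approx 250.88 + 238.82 i$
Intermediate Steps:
$E{\left(u \right)} = -1 + u$
$V = \left(-7 + i \sqrt{291}\right)^{2}$ ($V = \left(\sqrt{\left(-78 - 66\right) - 147} - 7\right)^{2} = \left(\sqrt{-144 - 147} - 7\right)^{2} = \left(\sqrt{-291} - 7\right)^{2} = \left(i \sqrt{291} - 7\right)^{2} = \left(-7 + i \sqrt{291}\right)^{2} \approx -242.0 - 238.82 i$)
$\frac{l{\left(-107 \right)} + 218575}{24847 + P{\left(197 \right)}} - V = \frac{-107 + 218575}{24847 - 240} - \left(7 - i \sqrt{291}\right)^{2} = \frac{218468}{24607} - \left(7 - i \sqrt{291}\right)^{2}$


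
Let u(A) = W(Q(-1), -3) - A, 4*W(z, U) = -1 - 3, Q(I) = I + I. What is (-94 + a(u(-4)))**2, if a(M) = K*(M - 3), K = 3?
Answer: 8836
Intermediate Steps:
Q(I) = 2*I
W(z, U) = -1 (W(z, U) = (-1 - 3)/4 = (1/4)*(-4) = -1)
u(A) = -1 - A
a(M) = -9 + 3*M (a(M) = 3*(M - 3) = 3*(-3 + M) = -9 + 3*M)
(-94 + a(u(-4)))**2 = (-94 + (-9 + 3*(-1 - 1*(-4))))**2 = (-94 + (-9 + 3*(-1 + 4)))**2 = (-94 + (-9 + 3*3))**2 = (-94 + (-9 + 9))**2 = (-94 + 0)**2 = (-94)**2 = 8836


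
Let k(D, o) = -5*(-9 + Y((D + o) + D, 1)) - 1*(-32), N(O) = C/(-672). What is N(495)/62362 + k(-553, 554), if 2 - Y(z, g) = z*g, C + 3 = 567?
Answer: -9404688543/3492272 ≈ -2693.0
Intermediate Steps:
C = 564 (C = -3 + 567 = 564)
N(O) = -47/56 (N(O) = 564/(-672) = 564*(-1/672) = -47/56)
Y(z, g) = 2 - g*z (Y(z, g) = 2 - z*g = 2 - g*z)
k(D, o) = 67 + 5*o + 10*D (k(D, o) = -5*(-9 + (2 - 1*1*((D + o) + D))) - 1*(-32) = -5*(-9 + (2 - 1*1*(o + 2*D))) + 32 = -5*(-9 + (2 + (-o - 2*D))) + 32 = -5*(-9 + (2 - o - 2*D)) + 32 = -5*(-7 - o - 2*D) + 32 = (35 + 5*o + 10*D) + 32 = 67 + 5*o + 10*D)
N(495)/62362 + k(-553, 554) = -47/56/62362 + (67 + 5*554 + 10*(-553)) = -47/56*1/62362 + (67 + 2770 - 5530) = -47/3492272 - 2693 = -9404688543/3492272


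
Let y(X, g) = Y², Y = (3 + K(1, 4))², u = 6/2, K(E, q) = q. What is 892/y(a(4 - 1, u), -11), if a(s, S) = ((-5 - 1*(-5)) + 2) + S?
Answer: 892/2401 ≈ 0.37151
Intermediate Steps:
u = 3 (u = 6*(½) = 3)
a(s, S) = 2 + S (a(s, S) = ((-5 + 5) + 2) + S = (0 + 2) + S = 2 + S)
Y = 49 (Y = (3 + 4)² = 7² = 49)
y(X, g) = 2401 (y(X, g) = 49² = 2401)
892/y(a(4 - 1, u), -11) = 892/2401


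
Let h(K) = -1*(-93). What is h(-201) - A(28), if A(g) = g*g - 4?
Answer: -687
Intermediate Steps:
h(K) = 93
A(g) = -4 + g² (A(g) = g² - 4 = -4 + g²)
h(-201) - A(28) = 93 - (-4 + 28²) = 93 - (-4 + 784) = 93 - 1*780 = 93 - 780 = -687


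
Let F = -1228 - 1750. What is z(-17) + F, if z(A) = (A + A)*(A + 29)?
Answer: -3386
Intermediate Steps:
F = -2978
z(A) = 2*A*(29 + A) (z(A) = (2*A)*(29 + A) = 2*A*(29 + A))
z(-17) + F = 2*(-17)*(29 - 17) - 2978 = 2*(-17)*12 - 2978 = -408 - 2978 = -3386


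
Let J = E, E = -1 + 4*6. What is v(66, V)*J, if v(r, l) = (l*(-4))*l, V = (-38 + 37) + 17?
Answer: -23552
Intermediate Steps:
E = 23 (E = -1 + 24 = 23)
J = 23
V = 16 (V = -1 + 17 = 16)
v(r, l) = -4*l**2 (v(r, l) = (-4*l)*l = -4*l**2)
v(66, V)*J = -4*16**2*23 = -4*256*23 = -1024*23 = -23552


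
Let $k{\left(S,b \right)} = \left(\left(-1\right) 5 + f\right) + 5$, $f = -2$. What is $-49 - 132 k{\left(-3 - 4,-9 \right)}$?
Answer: $215$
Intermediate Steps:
$k{\left(S,b \right)} = -2$ ($k{\left(S,b \right)} = \left(\left(-1\right) 5 - 2\right) + 5 = \left(-5 - 2\right) + 5 = -7 + 5 = -2$)
$-49 - 132 k{\left(-3 - 4,-9 \right)} = -49 - -264 = -49 + 264 = 215$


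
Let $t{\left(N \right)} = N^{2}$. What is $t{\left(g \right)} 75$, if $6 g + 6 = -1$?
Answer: $\frac{1225}{12} \approx 102.08$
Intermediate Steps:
$g = - \frac{7}{6}$ ($g = -1 + \frac{1}{6} \left(-1\right) = -1 - \frac{1}{6} = - \frac{7}{6} \approx -1.1667$)
$t{\left(g \right)} 75 = \left(- \frac{7}{6}\right)^{2} \cdot 75 = \frac{49}{36} \cdot 75 = \frac{1225}{12}$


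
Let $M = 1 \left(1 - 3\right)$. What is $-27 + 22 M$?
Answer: $-71$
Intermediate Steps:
$M = -2$ ($M = 1 \left(-2\right) = -2$)
$-27 + 22 M = -27 + 22 \left(-2\right) = -27 - 44 = -71$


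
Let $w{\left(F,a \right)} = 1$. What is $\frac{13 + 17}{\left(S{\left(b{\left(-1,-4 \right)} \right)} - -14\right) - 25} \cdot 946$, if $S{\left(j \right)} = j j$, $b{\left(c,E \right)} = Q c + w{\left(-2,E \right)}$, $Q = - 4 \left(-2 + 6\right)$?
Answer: $\frac{14190}{139} \approx 102.09$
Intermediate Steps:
$Q = -16$ ($Q = \left(-4\right) 4 = -16$)
$b{\left(c,E \right)} = 1 - 16 c$ ($b{\left(c,E \right)} = - 16 c + 1 = 1 - 16 c$)
$S{\left(j \right)} = j^{2}$
$\frac{13 + 17}{\left(S{\left(b{\left(-1,-4 \right)} \right)} - -14\right) - 25} \cdot 946 = \frac{13 + 17}{\left(\left(1 - -16\right)^{2} - -14\right) - 25} \cdot 946 = \frac{30}{\left(\left(1 + 16\right)^{2} + 14\right) - 25} \cdot 946 = \frac{30}{\left(17^{2} + 14\right) - 25} \cdot 946 = \frac{30}{\left(289 + 14\right) - 25} \cdot 946 = \frac{30}{303 - 25} \cdot 946 = \frac{30}{278} \cdot 946 = 30 \cdot \frac{1}{278} \cdot 946 = \frac{15}{139} \cdot 946 = \frac{14190}{139}$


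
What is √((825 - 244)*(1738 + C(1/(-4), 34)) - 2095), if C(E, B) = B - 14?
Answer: 17*√3527 ≈ 1009.6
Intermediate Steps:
C(E, B) = -14 + B
√((825 - 244)*(1738 + C(1/(-4), 34)) - 2095) = √((825 - 244)*(1738 + (-14 + 34)) - 2095) = √(581*(1738 + 20) - 2095) = √(581*1758 - 2095) = √(1021398 - 2095) = √1019303 = 17*√3527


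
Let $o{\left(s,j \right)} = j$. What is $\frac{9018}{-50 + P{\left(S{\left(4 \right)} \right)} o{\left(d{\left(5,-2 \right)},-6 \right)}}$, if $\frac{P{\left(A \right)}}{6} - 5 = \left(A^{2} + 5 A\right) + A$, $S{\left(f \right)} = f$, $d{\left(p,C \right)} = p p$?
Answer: $- \frac{27}{5} \approx -5.4$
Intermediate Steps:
$d{\left(p,C \right)} = p^{2}$
$P{\left(A \right)} = 30 + 6 A^{2} + 36 A$ ($P{\left(A \right)} = 30 + 6 \left(\left(A^{2} + 5 A\right) + A\right) = 30 + 6 \left(A^{2} + 6 A\right) = 30 + \left(6 A^{2} + 36 A\right) = 30 + 6 A^{2} + 36 A$)
$\frac{9018}{-50 + P{\left(S{\left(4 \right)} \right)} o{\left(d{\left(5,-2 \right)},-6 \right)}} = \frac{9018}{-50 + \left(30 + 6 \cdot 4^{2} + 36 \cdot 4\right) \left(-6\right)} = \frac{9018}{-50 + \left(30 + 6 \cdot 16 + 144\right) \left(-6\right)} = \frac{9018}{-50 + \left(30 + 96 + 144\right) \left(-6\right)} = \frac{9018}{-50 + 270 \left(-6\right)} = \frac{9018}{-50 - 1620} = \frac{9018}{-1670} = 9018 \left(- \frac{1}{1670}\right) = - \frac{27}{5}$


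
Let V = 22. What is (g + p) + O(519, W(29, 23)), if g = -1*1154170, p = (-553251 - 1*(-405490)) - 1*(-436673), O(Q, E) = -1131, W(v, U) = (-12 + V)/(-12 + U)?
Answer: -866389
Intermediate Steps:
W(v, U) = 10/(-12 + U) (W(v, U) = (-12 + 22)/(-12 + U) = 10/(-12 + U))
p = 288912 (p = (-553251 + 405490) + 436673 = -147761 + 436673 = 288912)
g = -1154170
(g + p) + O(519, W(29, 23)) = (-1154170 + 288912) - 1131 = -865258 - 1131 = -866389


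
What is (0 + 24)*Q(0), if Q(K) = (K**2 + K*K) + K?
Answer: 0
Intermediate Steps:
Q(K) = K + 2*K**2 (Q(K) = (K**2 + K**2) + K = 2*K**2 + K = K + 2*K**2)
(0 + 24)*Q(0) = (0 + 24)*(0*(1 + 2*0)) = 24*(0*(1 + 0)) = 24*(0*1) = 24*0 = 0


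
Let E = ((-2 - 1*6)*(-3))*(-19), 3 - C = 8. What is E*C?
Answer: 2280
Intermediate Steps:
C = -5 (C = 3 - 1*8 = 3 - 8 = -5)
E = -456 (E = ((-2 - 6)*(-3))*(-19) = -8*(-3)*(-19) = 24*(-19) = -456)
E*C = -456*(-5) = 2280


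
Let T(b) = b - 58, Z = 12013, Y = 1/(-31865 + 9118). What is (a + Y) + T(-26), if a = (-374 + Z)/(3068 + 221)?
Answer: -261726136/3252821 ≈ -80.461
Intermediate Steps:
Y = -1/22747 (Y = 1/(-22747) = -1/22747 ≈ -4.3962e-5)
T(b) = -58 + b
a = 11639/3289 (a = (-374 + 12013)/(3068 + 221) = 11639/3289 ≈ 3.5388)
(a + Y) + T(-26) = (11639/3289 - 1/22747) + (-58 - 26) = 11510828/3252821 - 84 = -261726136/3252821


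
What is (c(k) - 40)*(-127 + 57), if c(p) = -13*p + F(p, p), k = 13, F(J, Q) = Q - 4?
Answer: 14000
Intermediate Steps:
F(J, Q) = -4 + Q
c(p) = -4 - 12*p (c(p) = -13*p + (-4 + p) = -4 - 12*p)
(c(k) - 40)*(-127 + 57) = ((-4 - 12*13) - 40)*(-127 + 57) = ((-4 - 156) - 40)*(-70) = (-160 - 40)*(-70) = -200*(-70) = 14000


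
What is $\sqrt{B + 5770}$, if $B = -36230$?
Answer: $2 i \sqrt{7615} \approx 174.53 i$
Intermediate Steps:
$\sqrt{B + 5770} = \sqrt{-36230 + 5770} = \sqrt{-30460} = 2 i \sqrt{7615}$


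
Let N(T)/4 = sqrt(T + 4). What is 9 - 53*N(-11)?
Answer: 9 - 212*I*sqrt(7) ≈ 9.0 - 560.9*I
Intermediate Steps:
N(T) = 4*sqrt(4 + T) (N(T) = 4*sqrt(T + 4) = 4*sqrt(4 + T))
9 - 53*N(-11) = 9 - 212*sqrt(4 - 11) = 9 - 212*sqrt(-7) = 9 - 212*I*sqrt(7)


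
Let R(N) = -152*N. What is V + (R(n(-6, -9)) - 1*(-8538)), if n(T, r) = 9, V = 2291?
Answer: 9461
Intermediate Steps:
V + (R(n(-6, -9)) - 1*(-8538)) = 2291 + (-152*9 - 1*(-8538)) = 2291 + (-1368 + 8538) = 2291 + 7170 = 9461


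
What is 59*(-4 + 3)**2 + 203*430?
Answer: 87349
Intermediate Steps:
59*(-4 + 3)**2 + 203*430 = 59*(-1)**2 + 87290 = 59*1 + 87290 = 59 + 87290 = 87349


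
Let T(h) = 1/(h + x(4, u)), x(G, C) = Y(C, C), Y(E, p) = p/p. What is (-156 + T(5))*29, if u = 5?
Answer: -27115/6 ≈ -4519.2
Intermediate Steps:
Y(E, p) = 1
x(G, C) = 1
T(h) = 1/(1 + h) (T(h) = 1/(h + 1) = 1/(1 + h))
(-156 + T(5))*29 = (-156 + 1/(1 + 5))*29 = (-156 + 1/6)*29 = -935/6*29 = -27115/6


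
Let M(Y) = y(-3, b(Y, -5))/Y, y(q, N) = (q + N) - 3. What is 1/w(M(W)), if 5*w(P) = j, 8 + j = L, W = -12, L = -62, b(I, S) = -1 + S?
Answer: -1/14 ≈ -0.071429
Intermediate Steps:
y(q, N) = -3 + N + q (y(q, N) = (N + q) - 3 = -3 + N + q)
M(Y) = -12/Y (M(Y) = (-3 + (-1 - 5) - 3)/Y = (-3 - 6 - 3)/Y = -12/Y)
j = -70 (j = -8 - 62 = -70)
w(P) = -14 (w(P) = (1/5)*(-70) = -14)
1/w(M(W)) = 1/(-14) = -1/14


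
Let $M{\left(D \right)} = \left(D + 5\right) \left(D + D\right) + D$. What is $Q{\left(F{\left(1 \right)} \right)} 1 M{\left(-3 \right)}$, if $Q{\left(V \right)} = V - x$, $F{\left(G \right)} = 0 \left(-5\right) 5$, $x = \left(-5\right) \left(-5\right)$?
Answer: $375$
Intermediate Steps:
$x = 25$
$F{\left(G \right)} = 0$ ($F{\left(G \right)} = 0 \cdot 5 = 0$)
$M{\left(D \right)} = D + 2 D \left(5 + D\right)$ ($M{\left(D \right)} = \left(5 + D\right) 2 D + D = 2 D \left(5 + D\right) + D = D + 2 D \left(5 + D\right)$)
$Q{\left(V \right)} = -25 + V$ ($Q{\left(V \right)} = V - 25 = -25 + V$)
$Q{\left(F{\left(1 \right)} \right)} 1 M{\left(-3 \right)} = \left(-25 + 0\right) 1 \left(- 3 \left(11 + 2 \left(-3\right)\right)\right) = \left(-25\right) 1 \left(- 3 \left(11 - 6\right)\right) = - 25 \left(\left(-3\right) 5\right) = \left(-25\right) \left(-15\right) = 375$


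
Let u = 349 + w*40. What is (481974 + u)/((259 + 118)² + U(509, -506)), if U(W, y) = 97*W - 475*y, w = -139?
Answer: 476763/431852 ≈ 1.1040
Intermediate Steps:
U(W, y) = -475*y + 97*W
u = -5211 (u = 349 - 139*40 = 349 - 5560 = -5211)
(481974 + u)/((259 + 118)² + U(509, -506)) = (481974 - 5211)/((259 + 118)² + (-475*(-506) + 97*509)) = 476763/(377² + (240350 + 49373)) = 476763/(142129 + 289723) = 476763/431852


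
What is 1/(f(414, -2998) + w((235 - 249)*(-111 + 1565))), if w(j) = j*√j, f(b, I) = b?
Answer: 207/4217424724706 + 10178*I*√5089/2108712362353 ≈ 4.9082e-11 + 3.4432e-7*I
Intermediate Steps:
w(j) = j^(3/2)
1/(f(414, -2998) + w((235 - 249)*(-111 + 1565))) = 1/(414 + ((235 - 249)*(-111 + 1565))^(3/2)) = 1/(414 + (-14*1454)^(3/2)) = 1/(414 + (-20356)^(3/2)) = 1/(414 - 40712*I*√5089)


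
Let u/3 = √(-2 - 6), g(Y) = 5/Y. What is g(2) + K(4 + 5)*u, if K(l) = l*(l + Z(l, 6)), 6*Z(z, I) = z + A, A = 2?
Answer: 5/2 + 585*I*√2 ≈ 2.5 + 827.31*I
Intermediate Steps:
u = 6*I*√2 (u = 3*√(-2 - 6) = 3*√(-8) = 3*(2*I*√2) = 6*I*√2 ≈ 8.4853*I)
Z(z, I) = ⅓ + z/6 (Z(z, I) = (z + 2)/6 = (2 + z)/6 = ⅓ + z/6)
K(l) = l*(⅓ + 7*l/6) (K(l) = l*(l + (⅓ + l/6)) = l*(⅓ + 7*l/6))
g(2) + K(4 + 5)*u = 5/2 + ((4 + 5)*(2 + 7*(4 + 5))/6)*(6*I*√2) = 5*(½) + ((⅙)*9*(2 + 7*9))*(6*I*√2) = 5/2 + ((⅙)*9*(2 + 63))*(6*I*√2) = 5/2 + ((⅙)*9*65)*(6*I*√2) = 5/2 + 195*(6*I*√2)/2 = 5/2 + 585*I*√2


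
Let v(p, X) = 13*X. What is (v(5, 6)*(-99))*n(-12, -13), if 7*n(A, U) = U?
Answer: 100386/7 ≈ 14341.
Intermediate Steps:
n(A, U) = U/7
(v(5, 6)*(-99))*n(-12, -13) = ((13*6)*(-99))*((⅐)*(-13)) = (78*(-99))*(-13/7) = -7722*(-13/7) = 100386/7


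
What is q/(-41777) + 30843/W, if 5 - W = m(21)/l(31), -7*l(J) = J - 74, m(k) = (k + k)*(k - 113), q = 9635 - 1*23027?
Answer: 55771810569/1138966351 ≈ 48.967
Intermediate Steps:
q = -13392 (q = 9635 - 23027 = -13392)
m(k) = 2*k*(-113 + k) (m(k) = (2*k)*(-113 + k) = 2*k*(-113 + k))
l(J) = 74/7 - J/7 (l(J) = -(J - 74)/7 = -(-74 + J)/7 = 74/7 - J/7)
W = 27263/43 (W = 5 - 2*21*(-113 + 21)/(74/7 - ⅐*31) = 5 - 2*21*(-92)/(74/7 - 31/7) = 5 - (-3864)/43/7 = 5 - (-3864)*7/43 = 5 - 1*(-27048/43) = 5 + 27048/43 = 27263/43 ≈ 634.02)
q/(-41777) + 30843/W = -13392/(-41777) + 30843/(27263/43) = -13392*(-1/41777) + 30843*(43/27263) = 13392/41777 + 1326249/27263 = 55771810569/1138966351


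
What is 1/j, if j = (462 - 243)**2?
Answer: 1/47961 ≈ 2.0850e-5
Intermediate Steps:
j = 47961 (j = 219**2 = 47961)
1/j = 1/47961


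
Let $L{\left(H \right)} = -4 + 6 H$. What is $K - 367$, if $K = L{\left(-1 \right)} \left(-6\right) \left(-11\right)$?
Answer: $-1027$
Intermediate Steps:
$K = -660$ ($K = \left(-4 + 6 \left(-1\right)\right) \left(-6\right) \left(-11\right) = \left(-4 - 6\right) \left(-6\right) \left(-11\right) = \left(-10\right) \left(-6\right) \left(-11\right) = 60 \left(-11\right) = -660$)
$K - 367 = -660 - 367 = -1027$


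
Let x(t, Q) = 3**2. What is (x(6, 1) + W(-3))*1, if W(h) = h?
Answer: 6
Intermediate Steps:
x(t, Q) = 9
(x(6, 1) + W(-3))*1 = (9 - 3)*1 = 6*1 = 6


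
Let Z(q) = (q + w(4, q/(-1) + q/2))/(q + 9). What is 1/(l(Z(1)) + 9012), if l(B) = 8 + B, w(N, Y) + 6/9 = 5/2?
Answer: 60/541217 ≈ 0.00011086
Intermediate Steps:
w(N, Y) = 11/6 (w(N, Y) = -2/3 + 5/2 = 11/6)
Z(q) = (11/6 + q)/(9 + q) (Z(q) = (q + 11/6)/(q + 9) = (11/6 + q)/(9 + q))
1/(l(Z(1)) + 9012) = 1/((8 + (11/6 + 1)/(9 + 1)) + 9012) = 1/((8 + (17/6)/10) + 9012) = 1/((8 + (1/10)*(17/6)) + 9012) = 1/((8 + 17/60) + 9012) = 1/(497/60 + 9012) = 1/(541217/60) = 60/541217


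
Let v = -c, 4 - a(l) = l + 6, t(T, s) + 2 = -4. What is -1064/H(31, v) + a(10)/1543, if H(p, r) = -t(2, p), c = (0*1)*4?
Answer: -820912/4629 ≈ -177.34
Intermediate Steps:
t(T, s) = -6 (t(T, s) = -2 - 4 = -6)
c = 0 (c = 0*4 = 0)
a(l) = -2 - l (a(l) = 4 - (l + 6) = 4 - (6 + l) = 4 + (-6 - l) = -2 - l)
v = 0 (v = -1*0 = 0)
H(p, r) = 6 (H(p, r) = -1*(-6) = 6)
-1064/H(31, v) + a(10)/1543 = -1064/6 + (-2 - 1*10)/1543 = -1064*1/6 + (-2 - 10)*(1/1543) = -532/3 - 12*1/1543 = -532/3 - 12/1543 = -820912/4629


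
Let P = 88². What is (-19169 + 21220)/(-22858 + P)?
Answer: -2051/15114 ≈ -0.13570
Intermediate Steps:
P = 7744
(-19169 + 21220)/(-22858 + P) = (-19169 + 21220)/(-22858 + 7744) = 2051/(-15114) = 2051*(-1/15114) = -2051/15114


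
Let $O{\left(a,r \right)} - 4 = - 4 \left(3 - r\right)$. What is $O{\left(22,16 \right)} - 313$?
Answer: $-257$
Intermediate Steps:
$O{\left(a,r \right)} = -8 + 4 r$ ($O{\left(a,r \right)} = 4 - 4 \left(3 - r\right) = 4 + \left(-12 + 4 r\right) = -8 + 4 r$)
$O{\left(22,16 \right)} - 313 = \left(-8 + 4 \cdot 16\right) - 313 = \left(-8 + 64\right) - 313 = 56 - 313 = -257$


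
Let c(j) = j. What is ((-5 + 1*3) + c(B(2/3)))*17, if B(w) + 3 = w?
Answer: -221/3 ≈ -73.667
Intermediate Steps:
B(w) = -3 + w
((-5 + 1*3) + c(B(2/3)))*17 = ((-5 + 1*3) + (-3 + 2/3))*17 = ((-5 + 3) + (-3 + 2*(⅓)))*17 = (-2 + (-3 + ⅔))*17 = (-2 - 7/3)*17 = -13/3*17 = -221/3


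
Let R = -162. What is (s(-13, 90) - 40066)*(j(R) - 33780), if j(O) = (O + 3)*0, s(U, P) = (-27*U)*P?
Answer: 286319280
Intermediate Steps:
s(U, P) = -27*P*U
j(O) = 0 (j(O) = (3 + O)*0 = 0)
(s(-13, 90) - 40066)*(j(R) - 33780) = (-27*90*(-13) - 40066)*(0 - 33780) = (31590 - 40066)*(-33780) = -8476*(-33780) = 286319280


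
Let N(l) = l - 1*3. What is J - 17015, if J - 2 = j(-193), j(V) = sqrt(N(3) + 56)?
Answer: -17013 + 2*sqrt(14) ≈ -17006.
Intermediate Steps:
N(l) = -3 + l (N(l) = l - 3 = -3 + l)
j(V) = 2*sqrt(14) (j(V) = sqrt((-3 + 3) + 56) = sqrt(0 + 56) = sqrt(56) = 2*sqrt(14))
J = 2 + 2*sqrt(14) ≈ 9.4833
J - 17015 = (2 + 2*sqrt(14)) - 17015 = -17013 + 2*sqrt(14)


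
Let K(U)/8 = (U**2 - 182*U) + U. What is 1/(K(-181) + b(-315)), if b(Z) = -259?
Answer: 1/523917 ≈ 1.9087e-6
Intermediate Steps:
K(U) = -1448*U + 8*U**2 (K(U) = 8*((U**2 - 182*U) + U) = 8*(U**2 - 181*U) = -1448*U + 8*U**2)
1/(K(-181) + b(-315)) = 1/(8*(-181)*(-181 - 181) - 259) = 1/(8*(-181)*(-362) - 259) = 1/(524176 - 259) = 1/523917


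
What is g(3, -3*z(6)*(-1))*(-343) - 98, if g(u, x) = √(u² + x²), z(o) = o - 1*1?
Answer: -98 - 1029*√26 ≈ -5344.9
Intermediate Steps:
z(o) = -1 + o (z(o) = o - 1 = -1 + o)
g(3, -3*z(6)*(-1))*(-343) - 98 = √(3² + (-3*(-1 + 6)*(-1))²)*(-343) - 98 = √(9 + (-3*5*(-1))²)*(-343) - 98 = √(9 + (-15*(-1))²)*(-343) - 98 = √(9 + 15²)*(-343) - 98 = √(9 + 225)*(-343) - 98 = √234*(-343) - 98 = (3*√26)*(-343) - 98 = -1029*√26 - 98 = -98 - 1029*√26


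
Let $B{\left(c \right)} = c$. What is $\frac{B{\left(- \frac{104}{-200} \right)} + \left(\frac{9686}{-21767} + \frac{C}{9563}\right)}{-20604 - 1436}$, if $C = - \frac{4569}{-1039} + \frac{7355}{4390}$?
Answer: $- \frac{359127728047391}{104629559126519782000} \approx -3.4324 \cdot 10^{-6}$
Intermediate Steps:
$C = \frac{5539951}{912242}$ ($C = \left(-4569\right) \left(- \frac{1}{1039}\right) + 7355 \cdot \frac{1}{4390} = \frac{4569}{1039} + \frac{1471}{878} = \frac{5539951}{912242} \approx 6.0729$)
$\frac{B{\left(- \frac{104}{-200} \right)} + \left(\frac{9686}{-21767} + \frac{C}{9563}\right)}{-20604 - 1436} = \frac{- \frac{104}{-200} + \left(\frac{9686}{-21767} + \frac{5539951}{912242 \cdot 9563}\right)}{-20604 - 1436} = \frac{\left(-104\right) \left(- \frac{1}{200}\right) + \left(9686 \left(- \frac{1}{21767}\right) + \frac{5539951}{912242} \cdot \frac{1}{9563}\right)}{-22040} = \left(\frac{13}{25} + \left(- \frac{9686}{21767} + \frac{5539951}{8723770246}\right)\right) \left(- \frac{1}{22040}\right) = \left(\frac{13}{25} - \frac{84377850489339}{189890306944682}\right) \left(- \frac{1}{22040}\right) = \frac{359127728047391}{4747257673617050} \left(- \frac{1}{22040}\right) = - \frac{359127728047391}{104629559126519782000}$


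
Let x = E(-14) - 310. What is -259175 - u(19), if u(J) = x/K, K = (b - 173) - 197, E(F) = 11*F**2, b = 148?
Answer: -28767502/111 ≈ -2.5917e+5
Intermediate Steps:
x = 1846 (x = 11*(-14)**2 - 310 = 11*196 - 310 = 2156 - 310 = 1846)
K = -222 (K = (148 - 173) - 197 = -25 - 197 = -222)
u(J) = -923/111 (u(J) = 1846/(-222) = 1846*(-1/222) = -923/111)
-259175 - u(19) = -259175 - 1*(-923/111) = -259175 + 923/111 = -28767502/111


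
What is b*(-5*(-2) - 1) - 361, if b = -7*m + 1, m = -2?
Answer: -226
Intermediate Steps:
b = 15 (b = -7*(-2) + 1 = 14 + 1 = 15)
b*(-5*(-2) - 1) - 361 = 15*(-5*(-2) - 1) - 361 = 15*(10 - 1) - 361 = 15*9 - 361 = 135 - 361 = -226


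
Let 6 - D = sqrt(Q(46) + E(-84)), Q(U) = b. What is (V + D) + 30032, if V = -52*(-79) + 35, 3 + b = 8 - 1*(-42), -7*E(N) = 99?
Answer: 34181 - sqrt(1610)/7 ≈ 34175.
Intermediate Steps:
E(N) = -99/7 (E(N) = -1/7*99 = -99/7)
b = 47 (b = -3 + (8 - 1*(-42)) = -3 + (8 + 42) = -3 + 50 = 47)
V = 4143 (V = 4108 + 35 = 4143)
Q(U) = 47
D = 6 - sqrt(1610)/7 (D = 6 - sqrt(47 - 99/7) = 6 - sqrt(230/7) = 6 - sqrt(1610)/7 ≈ 0.26789)
(V + D) + 30032 = (4143 + (6 - sqrt(1610)/7)) + 30032 = (4149 - sqrt(1610)/7) + 30032 = 34181 - sqrt(1610)/7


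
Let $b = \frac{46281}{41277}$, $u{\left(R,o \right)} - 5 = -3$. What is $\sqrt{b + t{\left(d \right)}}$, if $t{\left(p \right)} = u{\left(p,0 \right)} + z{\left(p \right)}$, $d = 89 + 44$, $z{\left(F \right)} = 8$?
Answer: $\frac{\sqrt{2105360903}}{13759} \approx 3.3349$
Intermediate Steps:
$u{\left(R,o \right)} = 2$ ($u{\left(R,o \right)} = 5 - 3 = 2$)
$d = 133$
$t{\left(p \right)} = 10$ ($t{\left(p \right)} = 2 + 8 = 10$)
$b = \frac{15427}{13759}$ ($b = 46281 \cdot \frac{1}{41277} = \frac{15427}{13759} \approx 1.1212$)
$\sqrt{b + t{\left(d \right)}} = \sqrt{\frac{15427}{13759} + 10} = \sqrt{\frac{153017}{13759}} = \frac{\sqrt{2105360903}}{13759}$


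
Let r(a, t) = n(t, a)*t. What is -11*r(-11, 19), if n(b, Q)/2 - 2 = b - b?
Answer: -836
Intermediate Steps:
n(b, Q) = 4 (n(b, Q) = 4 + 2*(b - b) = 4 + 2*0 = 4 + 0 = 4)
r(a, t) = 4*t
-11*r(-11, 19) = -44*19 = -11*76 = -836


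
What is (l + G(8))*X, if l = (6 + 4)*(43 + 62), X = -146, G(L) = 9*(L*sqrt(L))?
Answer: -153300 - 21024*sqrt(2) ≈ -1.8303e+5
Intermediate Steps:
G(L) = 9*L**(3/2)
l = 1050 (l = 10*105 = 1050)
(l + G(8))*X = (1050 + 9*8**(3/2))*(-146) = (1050 + 9*(16*sqrt(2)))*(-146) = (1050 + 144*sqrt(2))*(-146) = -153300 - 21024*sqrt(2)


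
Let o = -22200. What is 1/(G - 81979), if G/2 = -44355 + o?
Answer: -1/215089 ≈ -4.6492e-6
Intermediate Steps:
G = -133110 (G = 2*(-44355 - 22200) = 2*(-66555) = -133110)
1/(G - 81979) = 1/(-133110 - 81979) = 1/(-215089) = -1/215089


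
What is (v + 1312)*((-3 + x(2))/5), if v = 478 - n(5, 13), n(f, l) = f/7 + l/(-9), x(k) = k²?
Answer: 112816/315 ≈ 358.15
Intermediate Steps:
n(f, l) = -l/9 + f/7 (n(f, l) = f*(⅐) + l*(-⅑) = f/7 - l/9 = -l/9 + f/7)
v = 30160/63 (v = 478 - (-⅑*13 + (⅐)*5) = 478 - (-13/9 + 5/7) = 478 - 1*(-46/63) = 478 + 46/63 = 30160/63 ≈ 478.73)
(v + 1312)*((-3 + x(2))/5) = (30160/63 + 1312)*((-3 + 2²)/5) = 112816*((-3 + 4)/5)/63 = 112816*((⅕)*1)/63 = (112816/63)*(⅕) = 112816/315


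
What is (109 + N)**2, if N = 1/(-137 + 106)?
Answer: 11410884/961 ≈ 11874.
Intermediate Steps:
N = -1/31 (N = 1/(-31) = -1/31 ≈ -0.032258)
(109 + N)**2 = (109 - 1/31)**2 = (3378/31)**2 = 11410884/961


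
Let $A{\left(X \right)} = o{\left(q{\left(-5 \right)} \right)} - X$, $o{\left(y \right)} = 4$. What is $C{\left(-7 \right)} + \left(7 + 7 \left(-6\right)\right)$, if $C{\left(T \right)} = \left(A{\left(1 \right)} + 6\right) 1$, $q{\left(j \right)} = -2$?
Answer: $-26$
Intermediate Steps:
$A{\left(X \right)} = 4 - X$
$C{\left(T \right)} = 9$ ($C{\left(T \right)} = \left(\left(4 - 1\right) + 6\right) 1 = \left(3 + 6\right) 1 = 9 \cdot 1 = 9$)
$C{\left(-7 \right)} + \left(7 + 7 \left(-6\right)\right) = 9 + \left(7 + 7 \left(-6\right)\right) = 9 + \left(7 - 42\right) = 9 - 35 = -26$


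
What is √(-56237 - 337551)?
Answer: 2*I*√98447 ≈ 627.53*I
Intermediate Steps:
√(-56237 - 337551) = √(-393788) = 2*I*√98447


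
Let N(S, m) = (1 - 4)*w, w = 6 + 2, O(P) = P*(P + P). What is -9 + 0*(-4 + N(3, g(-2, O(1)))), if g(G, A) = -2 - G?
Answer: -9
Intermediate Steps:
O(P) = 2*P² (O(P) = P*(2*P) = 2*P²)
w = 8
N(S, m) = -24 (N(S, m) = (1 - 4)*8 = -3*8 = -24)
-9 + 0*(-4 + N(3, g(-2, O(1)))) = -9 + 0*(-4 - 24) = -9 + 0*(-28) = -9 + 0 = -9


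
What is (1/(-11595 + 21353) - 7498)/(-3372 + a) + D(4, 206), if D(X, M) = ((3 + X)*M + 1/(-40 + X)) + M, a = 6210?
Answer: 34173349090/20769903 ≈ 1645.3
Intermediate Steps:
D(X, M) = M + 1/(-40 + X) + M*(3 + X) (D(X, M) = (M*(3 + X) + 1/(-40 + X)) + M = (1/(-40 + X) + M*(3 + X)) + M = M + 1/(-40 + X) + M*(3 + X))
(1/(-11595 + 21353) - 7498)/(-3372 + a) + D(4, 206) = (1/(-11595 + 21353) - 7498)/(-3372 + 6210) + (1 - 160*206 + 206*4**2 - 36*206*4)/(-40 + 4) = (1/9758 - 7498)/2838 + (1 - 32960 + 206*16 - 29664)/(-36) = (1/9758 - 7498)*(1/2838) - (1 - 32960 + 3296 - 29664)/36 = -73165483/9758*1/2838 - 1/36*(-59327) = -73165483/27693204 + 59327/36 = 34173349090/20769903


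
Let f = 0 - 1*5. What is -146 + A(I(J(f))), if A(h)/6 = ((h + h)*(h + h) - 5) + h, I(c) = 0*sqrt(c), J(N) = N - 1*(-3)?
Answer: -176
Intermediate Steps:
f = -5 (f = 0 - 5 = -5)
J(N) = 3 + N (J(N) = N + 3 = 3 + N)
I(c) = 0
A(h) = -30 + 6*h + 24*h**2 (A(h) = 6*(((h + h)*(h + h) - 5) + h) = 6*(((2*h)*(2*h) - 5) + h) = 6*((4*h**2 - 5) + h) = 6*((-5 + 4*h**2) + h) = 6*(-5 + h + 4*h**2) = -30 + 6*h + 24*h**2)
-146 + A(I(J(f))) = -146 + (-30 + 6*0 + 24*0**2) = -146 + (-30 + 0 + 24*0) = -146 + (-30 + 0 + 0) = -146 - 30 = -176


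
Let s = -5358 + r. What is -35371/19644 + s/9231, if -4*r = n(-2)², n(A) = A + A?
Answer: -143946943/60444588 ≈ -2.3815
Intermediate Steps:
n(A) = 2*A
r = -4 (r = -(2*(-2))²/4 = -¼*(-4)² = -¼*16 = -4)
s = -5362 (s = -5358 - 4 = -5362)
-35371/19644 + s/9231 = -35371/19644 - 5362/9231 = -143946943/60444588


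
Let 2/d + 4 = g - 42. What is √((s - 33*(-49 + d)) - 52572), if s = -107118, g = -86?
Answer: I*√632290/2 ≈ 397.58*I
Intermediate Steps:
d = -1/66 (d = 2/(-4 + (-86 - 42)) = 2/(-4 - 128) = 2/(-132) = 2*(-1/132) = -1/66 ≈ -0.015152)
√((s - 33*(-49 + d)) - 52572) = √((-107118 - 33*(-49 - 1/66)) - 52572) = √((-107118 - 33*(-3235)/66) - 52572) = √((-107118 - 1*(-3235/2)) - 52572) = √((-107118 + 3235/2) - 52572) = √(-211001/2 - 52572) = √(-316145/2) = I*√632290/2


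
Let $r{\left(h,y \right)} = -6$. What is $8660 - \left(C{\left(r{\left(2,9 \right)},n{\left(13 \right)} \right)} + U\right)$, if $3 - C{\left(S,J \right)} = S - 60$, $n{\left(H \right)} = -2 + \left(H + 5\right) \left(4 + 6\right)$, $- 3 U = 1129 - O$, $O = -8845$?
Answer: $\frac{35747}{3} \approx 11916.0$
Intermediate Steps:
$U = - \frac{9974}{3}$ ($U = - \frac{1129 - -8845}{3} = - \frac{1129 + 8845}{3} = \left(- \frac{1}{3}\right) 9974 = - \frac{9974}{3} \approx -3324.7$)
$n{\left(H \right)} = 48 + 10 H$ ($n{\left(H \right)} = -2 + \left(5 + H\right) 10 = -2 + \left(50 + 10 H\right) = 48 + 10 H$)
$C{\left(S,J \right)} = 63 - S$ ($C{\left(S,J \right)} = 3 - \left(S - 60\right) = 3 - \left(-60 + S\right) = 63 - S$)
$8660 - \left(C{\left(r{\left(2,9 \right)},n{\left(13 \right)} \right)} + U\right) = 8660 - \left(\left(63 - -6\right) - \frac{9974}{3}\right) = 8660 - \left(\left(63 + 6\right) - \frac{9974}{3}\right) = 8660 - \left(69 - \frac{9974}{3}\right) = 8660 - - \frac{9767}{3} = 8660 + \frac{9767}{3} = \frac{35747}{3}$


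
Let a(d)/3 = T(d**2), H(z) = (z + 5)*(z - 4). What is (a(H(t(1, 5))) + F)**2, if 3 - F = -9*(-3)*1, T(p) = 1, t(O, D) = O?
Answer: 441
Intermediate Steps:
H(z) = (-4 + z)*(5 + z) (H(z) = (5 + z)*(-4 + z) = (-4 + z)*(5 + z))
a(d) = 3 (a(d) = 3*1 = 3)
F = -24 (F = 3 - (-9*(-3)) = 3 - (-3*(-9)) = 3 - 27 = -24)
(a(H(t(1, 5))) + F)**2 = (3 - 24)**2 = (-21)**2 = 441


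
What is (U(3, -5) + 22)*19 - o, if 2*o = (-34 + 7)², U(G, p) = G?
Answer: 221/2 ≈ 110.50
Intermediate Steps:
o = 729/2 (o = (-34 + 7)²/2 = (½)*(-27)² = (½)*729 = 729/2 ≈ 364.50)
(U(3, -5) + 22)*19 - o = (3 + 22)*19 - 1*729/2 = 25*19 - 729/2 = 475 - 729/2 = 221/2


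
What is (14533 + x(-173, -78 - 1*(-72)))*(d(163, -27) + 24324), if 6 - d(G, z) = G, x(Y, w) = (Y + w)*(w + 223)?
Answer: -587499770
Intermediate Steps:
x(Y, w) = (223 + w)*(Y + w) (x(Y, w) = (Y + w)*(223 + w) = (223 + w)*(Y + w))
d(G, z) = 6 - G
(14533 + x(-173, -78 - 1*(-72)))*(d(163, -27) + 24324) = (14533 + ((-78 - 1*(-72))² + 223*(-173) + 223*(-78 - 1*(-72)) - 173*(-78 - 1*(-72))))*((6 - 1*163) + 24324) = (14533 + ((-78 + 72)² - 38579 + 223*(-78 + 72) - 173*(-78 + 72)))*((6 - 163) + 24324) = (14533 + ((-6)² - 38579 + 223*(-6) - 173*(-6)))*(-157 + 24324) = (14533 + (36 - 38579 - 1338 + 1038))*24167 = (14533 - 38843)*24167 = -24310*24167 = -587499770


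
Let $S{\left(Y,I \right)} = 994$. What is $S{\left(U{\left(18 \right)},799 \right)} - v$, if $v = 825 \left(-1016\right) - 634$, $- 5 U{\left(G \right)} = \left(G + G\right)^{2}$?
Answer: $839828$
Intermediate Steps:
$U{\left(G \right)} = - \frac{4 G^{2}}{5}$ ($U{\left(G \right)} = - \frac{\left(G + G\right)^{2}}{5} = - \frac{\left(2 G\right)^{2}}{5} = - \frac{4 G^{2}}{5}$)
$v = -838834$ ($v = -838200 - 634 = -838834$)
$S{\left(U{\left(18 \right)},799 \right)} - v = 994 - -838834 = 994 + 838834 = 839828$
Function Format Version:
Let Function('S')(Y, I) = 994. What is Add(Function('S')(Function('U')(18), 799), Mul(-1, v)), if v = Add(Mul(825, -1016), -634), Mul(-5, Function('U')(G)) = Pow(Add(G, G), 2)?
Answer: 839828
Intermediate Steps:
Function('U')(G) = Mul(Rational(-4, 5), Pow(G, 2)) (Function('U')(G) = Mul(Rational(-1, 5), Pow(Add(G, G), 2)) = Mul(Rational(-1, 5), Pow(Mul(2, G), 2)) = Mul(Rational(-1, 5), Mul(4, Pow(G, 2))) = Mul(Rational(-4, 5), Pow(G, 2)))
v = -838834 (v = Add(-838200, -634) = -838834)
Add(Function('S')(Function('U')(18), 799), Mul(-1, v)) = Add(994, Mul(-1, -838834)) = Add(994, 838834) = 839828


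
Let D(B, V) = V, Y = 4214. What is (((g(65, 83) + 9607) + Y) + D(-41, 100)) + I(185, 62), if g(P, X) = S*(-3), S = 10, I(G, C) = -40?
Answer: 13851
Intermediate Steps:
g(P, X) = -30 (g(P, X) = 10*(-3) = -30)
(((g(65, 83) + 9607) + Y) + D(-41, 100)) + I(185, 62) = (((-30 + 9607) + 4214) + 100) - 40 = ((9577 + 4214) + 100) - 40 = (13791 + 100) - 40 = 13891 - 40 = 13851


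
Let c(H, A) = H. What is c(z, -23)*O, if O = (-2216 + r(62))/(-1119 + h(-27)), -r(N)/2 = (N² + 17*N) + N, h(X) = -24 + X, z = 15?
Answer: 6068/39 ≈ 155.59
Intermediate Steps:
r(N) = -36*N - 2*N² (r(N) = -2*((N² + 17*N) + N) = -2*(N² + 18*N) = -36*N - 2*N²)
O = 6068/585 (O = (-2216 - 2*62*(18 + 62))/(-1119 + (-24 - 27)) = (-2216 - 2*62*80)/(-1119 - 51) = (-2216 - 9920)/(-1170) = -12136*(-1/1170) = 6068/585 ≈ 10.373)
c(z, -23)*O = 15*(6068/585) = 6068/39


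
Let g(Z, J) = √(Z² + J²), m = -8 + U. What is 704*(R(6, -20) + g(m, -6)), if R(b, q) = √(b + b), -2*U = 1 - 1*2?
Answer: 1056*√41 + 1408*√3 ≈ 9200.4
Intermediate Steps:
U = ½ (U = -(1 - 1*2)/2 = -(1 - 2)/2 = -½*(-1) = ½ ≈ 0.50000)
R(b, q) = √2*√b (R(b, q) = √(2*b) = √2*√b)
m = -15/2 (m = -8 + ½ = -15/2 ≈ -7.5000)
g(Z, J) = √(J² + Z²)
704*(R(6, -20) + g(m, -6)) = 704*(√2*√6 + √((-6)² + (-15/2)²)) = 704*(2*√3 + √(36 + 225/4)) = 704*(2*√3 + √(369/4)) = 704*(2*√3 + 3*√41/2) = 1056*√41 + 1408*√3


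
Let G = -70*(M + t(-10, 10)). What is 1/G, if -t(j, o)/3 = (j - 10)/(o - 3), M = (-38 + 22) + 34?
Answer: -1/1860 ≈ -0.00053763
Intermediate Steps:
M = 18 (M = -16 + 34 = 18)
t(j, o) = -3*(-10 + j)/(-3 + o) (t(j, o) = -3*(j - 10)/(o - 3) = -3*(-10 + j)/(-3 + o))
G = -1860 (G = -70*(18 + 3*(10 - 1*(-10))/(-3 + 10)) = -70*(18 + 3*(10 + 10)/7) = -70*(18 + 3*(1/7)*20) = -70*(18 + 60/7) = -70*186/7 = -1860)
1/G = 1/(-1860) = -1/1860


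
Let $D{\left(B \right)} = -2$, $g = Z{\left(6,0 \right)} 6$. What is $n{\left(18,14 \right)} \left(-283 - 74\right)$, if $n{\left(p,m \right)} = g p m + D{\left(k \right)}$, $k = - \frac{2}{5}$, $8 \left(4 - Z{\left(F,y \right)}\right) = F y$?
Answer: $-2158422$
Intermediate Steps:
$Z{\left(F,y \right)} = 4 - \frac{F y}{8}$
$g = 24$ ($g = \left(4 - \frac{3}{4} \cdot 0\right) 6 = \left(4 + 0\right) 6 = 4 \cdot 6 = 24$)
$k = - \frac{2}{5}$ ($k = \left(-2\right) \frac{1}{5} = - \frac{2}{5} \approx -0.4$)
$n{\left(p,m \right)} = -2 + 24 m p$ ($n{\left(p,m \right)} = 24 p m - 2 = 24 m p - 2 = -2 + 24 m p$)
$n{\left(18,14 \right)} \left(-283 - 74\right) = \left(-2 + 24 \cdot 14 \cdot 18\right) \left(-283 - 74\right) = \left(-2 + 6048\right) \left(-357\right) = 6046 \left(-357\right) = -2158422$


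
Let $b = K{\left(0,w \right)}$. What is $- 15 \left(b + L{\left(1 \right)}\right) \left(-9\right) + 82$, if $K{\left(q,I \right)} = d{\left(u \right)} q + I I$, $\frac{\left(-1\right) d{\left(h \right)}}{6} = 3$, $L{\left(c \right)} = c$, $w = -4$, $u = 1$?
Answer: $2377$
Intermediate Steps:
$d{\left(h \right)} = -18$ ($d{\left(h \right)} = \left(-6\right) 3 = -18$)
$K{\left(q,I \right)} = I^{2} - 18 q$ ($K{\left(q,I \right)} = - 18 q + I I = - 18 q + I^{2} = I^{2} - 18 q$)
$b = 16$ ($b = \left(-4\right)^{2} - 0 = 16 + 0 = 16$)
$- 15 \left(b + L{\left(1 \right)}\right) \left(-9\right) + 82 = - 15 \left(16 + 1\right) \left(-9\right) + 82 = - 15 \cdot 17 \left(-9\right) + 82 = \left(-15\right) \left(-153\right) + 82 = 2295 + 82 = 2377$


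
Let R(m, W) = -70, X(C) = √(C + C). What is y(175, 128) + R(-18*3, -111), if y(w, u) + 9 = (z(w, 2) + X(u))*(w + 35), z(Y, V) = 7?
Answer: 4751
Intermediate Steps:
X(C) = √2*√C (X(C) = √(2*C) = √2*√C)
y(w, u) = -9 + (7 + √2*√u)*(35 + w) (y(w, u) = -9 + (7 + √2*√u)*(w + 35) = -9 + (7 + √2*√u)*(35 + w))
y(175, 128) + R(-18*3, -111) = (236 + 7*175 + 35*√2*√128 + 175*√2*√128) - 70 = (236 + 1225 + 35*√2*(8*√2) + 175*√2*(8*√2)) - 70 = (236 + 1225 + 560 + 2800) - 70 = 4821 - 70 = 4751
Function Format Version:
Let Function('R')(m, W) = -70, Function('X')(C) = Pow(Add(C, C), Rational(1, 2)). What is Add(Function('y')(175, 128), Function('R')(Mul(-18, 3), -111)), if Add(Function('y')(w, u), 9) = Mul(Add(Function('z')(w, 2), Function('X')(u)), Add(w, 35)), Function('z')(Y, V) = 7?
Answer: 4751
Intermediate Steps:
Function('X')(C) = Mul(Pow(2, Rational(1, 2)), Pow(C, Rational(1, 2))) (Function('X')(C) = Pow(Mul(2, C), Rational(1, 2)) = Mul(Pow(2, Rational(1, 2)), Pow(C, Rational(1, 2))))
Function('y')(w, u) = Add(-9, Mul(Add(7, Mul(Pow(2, Rational(1, 2)), Pow(u, Rational(1, 2)))), Add(35, w))) (Function('y')(w, u) = Add(-9, Mul(Add(7, Mul(Pow(2, Rational(1, 2)), Pow(u, Rational(1, 2)))), Add(w, 35))) = Add(-9, Mul(Add(7, Mul(Pow(2, Rational(1, 2)), Pow(u, Rational(1, 2)))), Add(35, w))))
Add(Function('y')(175, 128), Function('R')(Mul(-18, 3), -111)) = Add(Add(236, Mul(7, 175), Mul(35, Pow(2, Rational(1, 2)), Pow(128, Rational(1, 2))), Mul(175, Pow(2, Rational(1, 2)), Pow(128, Rational(1, 2)))), -70) = Add(Add(236, 1225, Mul(35, Pow(2, Rational(1, 2)), Mul(8, Pow(2, Rational(1, 2)))), Mul(175, Pow(2, Rational(1, 2)), Mul(8, Pow(2, Rational(1, 2))))), -70) = Add(Add(236, 1225, 560, 2800), -70) = Add(4821, -70) = 4751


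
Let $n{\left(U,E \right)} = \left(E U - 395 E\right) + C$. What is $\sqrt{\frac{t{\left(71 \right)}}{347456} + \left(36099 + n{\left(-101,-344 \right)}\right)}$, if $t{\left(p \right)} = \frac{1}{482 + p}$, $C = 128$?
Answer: $\frac{\sqrt{119323928911322158653}}{24017896} \approx 454.81$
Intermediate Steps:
$n{\left(U,E \right)} = 128 - 395 E + E U$ ($n{\left(U,E \right)} = \left(E U - 395 E\right) + 128 = \left(- 395 E + E U\right) + 128 = 128 - 395 E + E U$)
$\sqrt{\frac{t{\left(71 \right)}}{347456} + \left(36099 + n{\left(-101,-344 \right)}\right)} = \sqrt{\frac{1}{\left(482 + 71\right) 347456} + \left(36099 - -170752\right)} = \sqrt{\frac{1}{553} \cdot \frac{1}{347456} + \left(36099 + \left(128 + 135880 + 34744\right)\right)} = \sqrt{\frac{1}{553} \cdot \frac{1}{347456} + \left(36099 + 170752\right)} = \sqrt{\frac{1}{192143168} + 206851} = \sqrt{\frac{39745006443969}{192143168}} = \frac{\sqrt{119323928911322158653}}{24017896}$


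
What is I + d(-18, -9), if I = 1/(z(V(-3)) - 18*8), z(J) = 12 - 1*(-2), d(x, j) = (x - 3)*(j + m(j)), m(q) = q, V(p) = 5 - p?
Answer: 49139/130 ≈ 377.99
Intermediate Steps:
d(x, j) = 2*j*(-3 + x) (d(x, j) = (x - 3)*(j + j) = (-3 + x)*(2*j) = 2*j*(-3 + x))
z(J) = 14 (z(J) = 12 + 2 = 14)
I = -1/130 (I = 1/(14 - 18*8) = 1/(14 - 144) = 1/(-130) = -1/130 ≈ -0.0076923)
I + d(-18, -9) = -1/130 + 2*(-9)*(-3 - 18) = -1/130 + 2*(-9)*(-21) = -1/130 + 378 = 49139/130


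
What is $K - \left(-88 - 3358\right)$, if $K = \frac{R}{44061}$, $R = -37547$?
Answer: $\frac{151796659}{44061} \approx 3445.1$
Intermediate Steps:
$K = - \frac{37547}{44061} \approx -0.85216$
$K - \left(-88 - 3358\right) = - \frac{37547}{44061} - \left(-88 - 3358\right) = - \frac{37547}{44061} - -3446 = - \frac{37547}{44061} + 3446 = \frac{151796659}{44061}$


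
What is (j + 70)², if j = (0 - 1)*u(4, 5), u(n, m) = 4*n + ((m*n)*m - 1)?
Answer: 2025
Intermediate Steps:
u(n, m) = -1 + 4*n + n*m² (u(n, m) = 4*n + (n*m² - 1) = 4*n + (-1 + n*m²) = -1 + 4*n + n*m²)
j = -115 (j = (0 - 1)*(-1 + 4*4 + 4*5²) = -(-1 + 16 + 4*25) = -(-1 + 16 + 100) = -1*115 = -115)
(j + 70)² = (-115 + 70)² = (-45)² = 2025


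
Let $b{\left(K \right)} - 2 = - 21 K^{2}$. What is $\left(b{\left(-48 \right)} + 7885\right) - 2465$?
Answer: $-42962$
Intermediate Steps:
$b{\left(K \right)} = 2 - 21 K^{2}$
$\left(b{\left(-48 \right)} + 7885\right) - 2465 = \left(\left(2 - 21 \left(-48\right)^{2}\right) + 7885\right) - 2465 = \left(\left(2 - 48384\right) + 7885\right) - 2465 = \left(-48382 + 7885\right) - 2465 = -40497 - 2465 = -42962$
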